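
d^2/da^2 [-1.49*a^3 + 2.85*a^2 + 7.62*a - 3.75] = 5.7 - 8.94*a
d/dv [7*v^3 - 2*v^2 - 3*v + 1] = 21*v^2 - 4*v - 3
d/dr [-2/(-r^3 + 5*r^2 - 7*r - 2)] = 2*(-3*r^2 + 10*r - 7)/(r^3 - 5*r^2 + 7*r + 2)^2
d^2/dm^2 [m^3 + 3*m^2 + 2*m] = 6*m + 6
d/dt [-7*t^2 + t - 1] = 1 - 14*t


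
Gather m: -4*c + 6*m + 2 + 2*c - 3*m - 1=-2*c + 3*m + 1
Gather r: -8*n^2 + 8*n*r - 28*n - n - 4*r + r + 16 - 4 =-8*n^2 - 29*n + r*(8*n - 3) + 12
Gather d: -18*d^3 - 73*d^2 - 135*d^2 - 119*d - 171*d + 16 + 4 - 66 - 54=-18*d^3 - 208*d^2 - 290*d - 100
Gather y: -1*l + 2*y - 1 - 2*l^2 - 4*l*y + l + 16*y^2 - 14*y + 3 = -2*l^2 + 16*y^2 + y*(-4*l - 12) + 2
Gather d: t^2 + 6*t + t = t^2 + 7*t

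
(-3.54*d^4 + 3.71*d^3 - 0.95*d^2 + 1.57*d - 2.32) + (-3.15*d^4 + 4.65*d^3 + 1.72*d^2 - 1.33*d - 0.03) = -6.69*d^4 + 8.36*d^3 + 0.77*d^2 + 0.24*d - 2.35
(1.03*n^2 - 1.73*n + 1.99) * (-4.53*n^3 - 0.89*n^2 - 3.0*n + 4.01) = -4.6659*n^5 + 6.9202*n^4 - 10.565*n^3 + 7.5492*n^2 - 12.9073*n + 7.9799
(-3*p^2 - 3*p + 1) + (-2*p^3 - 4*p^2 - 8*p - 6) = -2*p^3 - 7*p^2 - 11*p - 5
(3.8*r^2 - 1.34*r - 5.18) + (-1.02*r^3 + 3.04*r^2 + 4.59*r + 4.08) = -1.02*r^3 + 6.84*r^2 + 3.25*r - 1.1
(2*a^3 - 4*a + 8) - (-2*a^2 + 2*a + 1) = 2*a^3 + 2*a^2 - 6*a + 7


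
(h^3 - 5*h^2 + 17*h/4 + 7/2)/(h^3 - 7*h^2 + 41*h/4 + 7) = (h - 2)/(h - 4)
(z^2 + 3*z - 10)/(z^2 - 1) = (z^2 + 3*z - 10)/(z^2 - 1)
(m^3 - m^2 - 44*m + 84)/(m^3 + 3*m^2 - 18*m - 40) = (m^3 - m^2 - 44*m + 84)/(m^3 + 3*m^2 - 18*m - 40)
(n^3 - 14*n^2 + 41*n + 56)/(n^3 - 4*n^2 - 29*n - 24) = (n - 7)/(n + 3)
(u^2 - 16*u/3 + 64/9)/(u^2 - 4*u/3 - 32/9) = (3*u - 8)/(3*u + 4)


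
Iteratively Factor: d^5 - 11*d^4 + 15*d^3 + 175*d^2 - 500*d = (d - 5)*(d^4 - 6*d^3 - 15*d^2 + 100*d) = (d - 5)*(d + 4)*(d^3 - 10*d^2 + 25*d) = (d - 5)^2*(d + 4)*(d^2 - 5*d) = (d - 5)^3*(d + 4)*(d)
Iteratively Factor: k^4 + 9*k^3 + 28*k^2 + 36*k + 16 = (k + 2)*(k^3 + 7*k^2 + 14*k + 8) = (k + 2)^2*(k^2 + 5*k + 4) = (k + 2)^2*(k + 4)*(k + 1)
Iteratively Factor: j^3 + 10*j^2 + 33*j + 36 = (j + 3)*(j^2 + 7*j + 12) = (j + 3)^2*(j + 4)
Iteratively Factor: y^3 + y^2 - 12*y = (y - 3)*(y^2 + 4*y) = (y - 3)*(y + 4)*(y)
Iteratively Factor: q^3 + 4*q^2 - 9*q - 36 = (q - 3)*(q^2 + 7*q + 12) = (q - 3)*(q + 4)*(q + 3)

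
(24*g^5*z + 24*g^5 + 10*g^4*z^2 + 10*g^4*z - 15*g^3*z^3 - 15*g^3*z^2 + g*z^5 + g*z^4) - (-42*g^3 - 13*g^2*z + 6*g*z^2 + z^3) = 24*g^5*z + 24*g^5 + 10*g^4*z^2 + 10*g^4*z - 15*g^3*z^3 - 15*g^3*z^2 + 42*g^3 + 13*g^2*z + g*z^5 + g*z^4 - 6*g*z^2 - z^3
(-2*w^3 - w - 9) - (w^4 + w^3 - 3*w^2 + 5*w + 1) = -w^4 - 3*w^3 + 3*w^2 - 6*w - 10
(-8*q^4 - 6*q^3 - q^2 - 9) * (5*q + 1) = -40*q^5 - 38*q^4 - 11*q^3 - q^2 - 45*q - 9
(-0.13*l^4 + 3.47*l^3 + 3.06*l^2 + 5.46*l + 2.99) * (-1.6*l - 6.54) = 0.208*l^5 - 4.7018*l^4 - 27.5898*l^3 - 28.7484*l^2 - 40.4924*l - 19.5546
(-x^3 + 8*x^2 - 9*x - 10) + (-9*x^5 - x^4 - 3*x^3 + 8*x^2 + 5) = -9*x^5 - x^4 - 4*x^3 + 16*x^2 - 9*x - 5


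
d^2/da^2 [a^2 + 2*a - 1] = 2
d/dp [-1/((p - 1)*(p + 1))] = 2*p/((p - 1)^2*(p + 1)^2)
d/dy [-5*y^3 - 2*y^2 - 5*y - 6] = -15*y^2 - 4*y - 5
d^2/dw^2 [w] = 0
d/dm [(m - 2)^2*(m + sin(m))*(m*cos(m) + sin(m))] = (m - 2)*((2 - m)*(m + sin(m))*(m*sin(m) - 2*cos(m)) + (m - 2)*(m*cos(m) + sin(m))*(cos(m) + 1) + 2*(m + sin(m))*(m*cos(m) + sin(m)))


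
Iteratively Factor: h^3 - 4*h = (h + 2)*(h^2 - 2*h) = (h - 2)*(h + 2)*(h)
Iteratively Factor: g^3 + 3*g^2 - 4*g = (g - 1)*(g^2 + 4*g) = g*(g - 1)*(g + 4)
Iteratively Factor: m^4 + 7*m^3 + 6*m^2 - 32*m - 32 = (m + 4)*(m^3 + 3*m^2 - 6*m - 8) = (m + 4)^2*(m^2 - m - 2) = (m - 2)*(m + 4)^2*(m + 1)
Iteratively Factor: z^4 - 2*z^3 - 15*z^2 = (z - 5)*(z^3 + 3*z^2) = (z - 5)*(z + 3)*(z^2) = z*(z - 5)*(z + 3)*(z)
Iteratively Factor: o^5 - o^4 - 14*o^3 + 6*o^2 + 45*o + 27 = (o - 3)*(o^4 + 2*o^3 - 8*o^2 - 18*o - 9) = (o - 3)*(o + 1)*(o^3 + o^2 - 9*o - 9) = (o - 3)*(o + 1)^2*(o^2 - 9) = (o - 3)*(o + 1)^2*(o + 3)*(o - 3)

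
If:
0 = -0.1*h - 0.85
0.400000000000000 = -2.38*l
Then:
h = -8.50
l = -0.17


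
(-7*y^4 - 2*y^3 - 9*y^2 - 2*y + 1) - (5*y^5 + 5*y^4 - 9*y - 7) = -5*y^5 - 12*y^4 - 2*y^3 - 9*y^2 + 7*y + 8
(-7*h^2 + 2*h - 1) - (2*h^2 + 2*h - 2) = 1 - 9*h^2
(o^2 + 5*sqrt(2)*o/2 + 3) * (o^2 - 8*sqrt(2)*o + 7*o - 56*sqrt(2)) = o^4 - 11*sqrt(2)*o^3/2 + 7*o^3 - 77*sqrt(2)*o^2/2 - 37*o^2 - 259*o - 24*sqrt(2)*o - 168*sqrt(2)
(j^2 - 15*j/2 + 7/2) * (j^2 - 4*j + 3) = j^4 - 23*j^3/2 + 73*j^2/2 - 73*j/2 + 21/2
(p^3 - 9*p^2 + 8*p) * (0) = 0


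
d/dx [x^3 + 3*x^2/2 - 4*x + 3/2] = 3*x^2 + 3*x - 4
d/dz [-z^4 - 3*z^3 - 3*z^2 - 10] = z*(-4*z^2 - 9*z - 6)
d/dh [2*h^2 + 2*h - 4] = 4*h + 2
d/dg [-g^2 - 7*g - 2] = -2*g - 7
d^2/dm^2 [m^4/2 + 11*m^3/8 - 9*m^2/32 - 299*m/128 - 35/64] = 6*m^2 + 33*m/4 - 9/16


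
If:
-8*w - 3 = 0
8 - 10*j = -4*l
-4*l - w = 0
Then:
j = 67/80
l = 3/32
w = -3/8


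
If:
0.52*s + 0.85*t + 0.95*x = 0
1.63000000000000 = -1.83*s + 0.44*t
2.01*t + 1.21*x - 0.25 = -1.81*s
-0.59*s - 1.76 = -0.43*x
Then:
No Solution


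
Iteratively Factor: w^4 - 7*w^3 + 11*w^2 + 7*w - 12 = (w - 1)*(w^3 - 6*w^2 + 5*w + 12) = (w - 4)*(w - 1)*(w^2 - 2*w - 3) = (w - 4)*(w - 1)*(w + 1)*(w - 3)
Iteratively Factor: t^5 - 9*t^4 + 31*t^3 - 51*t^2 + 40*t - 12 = (t - 1)*(t^4 - 8*t^3 + 23*t^2 - 28*t + 12) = (t - 2)*(t - 1)*(t^3 - 6*t^2 + 11*t - 6) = (t - 2)^2*(t - 1)*(t^2 - 4*t + 3) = (t - 2)^2*(t - 1)^2*(t - 3)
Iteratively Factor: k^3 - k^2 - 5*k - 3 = (k - 3)*(k^2 + 2*k + 1) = (k - 3)*(k + 1)*(k + 1)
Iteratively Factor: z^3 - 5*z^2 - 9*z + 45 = (z - 3)*(z^2 - 2*z - 15) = (z - 3)*(z + 3)*(z - 5)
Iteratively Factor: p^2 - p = (p - 1)*(p)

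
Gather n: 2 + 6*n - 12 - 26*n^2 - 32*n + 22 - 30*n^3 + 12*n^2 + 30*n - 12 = -30*n^3 - 14*n^2 + 4*n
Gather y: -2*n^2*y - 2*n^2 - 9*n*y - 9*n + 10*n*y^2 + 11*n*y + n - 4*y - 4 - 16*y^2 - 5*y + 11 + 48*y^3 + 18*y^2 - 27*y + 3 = -2*n^2 - 8*n + 48*y^3 + y^2*(10*n + 2) + y*(-2*n^2 + 2*n - 36) + 10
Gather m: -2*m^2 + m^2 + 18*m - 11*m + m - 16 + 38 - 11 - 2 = -m^2 + 8*m + 9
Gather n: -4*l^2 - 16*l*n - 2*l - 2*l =-4*l^2 - 16*l*n - 4*l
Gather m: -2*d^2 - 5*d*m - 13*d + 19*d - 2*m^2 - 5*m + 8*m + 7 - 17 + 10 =-2*d^2 + 6*d - 2*m^2 + m*(3 - 5*d)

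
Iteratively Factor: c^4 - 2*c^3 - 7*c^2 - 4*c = (c - 4)*(c^3 + 2*c^2 + c) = (c - 4)*(c + 1)*(c^2 + c) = (c - 4)*(c + 1)^2*(c)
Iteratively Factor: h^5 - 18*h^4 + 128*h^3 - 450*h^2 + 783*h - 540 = (h - 3)*(h^4 - 15*h^3 + 83*h^2 - 201*h + 180) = (h - 3)^2*(h^3 - 12*h^2 + 47*h - 60) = (h - 5)*(h - 3)^2*(h^2 - 7*h + 12) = (h - 5)*(h - 3)^3*(h - 4)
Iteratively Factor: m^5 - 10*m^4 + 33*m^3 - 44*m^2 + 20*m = (m)*(m^4 - 10*m^3 + 33*m^2 - 44*m + 20) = m*(m - 5)*(m^3 - 5*m^2 + 8*m - 4) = m*(m - 5)*(m - 2)*(m^2 - 3*m + 2) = m*(m - 5)*(m - 2)*(m - 1)*(m - 2)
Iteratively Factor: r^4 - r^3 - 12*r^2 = (r - 4)*(r^3 + 3*r^2) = r*(r - 4)*(r^2 + 3*r) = r*(r - 4)*(r + 3)*(r)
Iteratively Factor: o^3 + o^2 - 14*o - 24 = (o + 2)*(o^2 - o - 12) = (o + 2)*(o + 3)*(o - 4)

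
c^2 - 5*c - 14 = (c - 7)*(c + 2)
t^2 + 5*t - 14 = (t - 2)*(t + 7)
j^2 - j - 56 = (j - 8)*(j + 7)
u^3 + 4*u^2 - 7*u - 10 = (u - 2)*(u + 1)*(u + 5)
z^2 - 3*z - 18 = (z - 6)*(z + 3)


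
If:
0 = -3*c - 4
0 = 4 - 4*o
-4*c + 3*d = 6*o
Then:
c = -4/3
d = 2/9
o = 1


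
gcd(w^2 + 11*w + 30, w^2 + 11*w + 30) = w^2 + 11*w + 30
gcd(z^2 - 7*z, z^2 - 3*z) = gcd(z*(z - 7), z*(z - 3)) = z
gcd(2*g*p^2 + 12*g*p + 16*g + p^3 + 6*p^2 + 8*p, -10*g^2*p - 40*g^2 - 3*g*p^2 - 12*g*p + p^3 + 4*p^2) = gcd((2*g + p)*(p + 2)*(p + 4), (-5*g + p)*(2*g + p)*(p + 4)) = 2*g*p + 8*g + p^2 + 4*p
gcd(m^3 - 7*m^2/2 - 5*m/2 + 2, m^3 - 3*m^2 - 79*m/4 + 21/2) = m - 1/2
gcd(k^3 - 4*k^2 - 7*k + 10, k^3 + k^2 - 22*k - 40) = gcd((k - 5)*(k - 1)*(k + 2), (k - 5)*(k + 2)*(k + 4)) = k^2 - 3*k - 10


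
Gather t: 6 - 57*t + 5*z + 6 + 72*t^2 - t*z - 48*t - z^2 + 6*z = 72*t^2 + t*(-z - 105) - z^2 + 11*z + 12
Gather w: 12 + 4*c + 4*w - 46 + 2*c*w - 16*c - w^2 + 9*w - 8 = -12*c - w^2 + w*(2*c + 13) - 42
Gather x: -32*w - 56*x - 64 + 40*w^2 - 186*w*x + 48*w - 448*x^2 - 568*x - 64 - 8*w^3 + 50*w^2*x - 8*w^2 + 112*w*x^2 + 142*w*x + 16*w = -8*w^3 + 32*w^2 + 32*w + x^2*(112*w - 448) + x*(50*w^2 - 44*w - 624) - 128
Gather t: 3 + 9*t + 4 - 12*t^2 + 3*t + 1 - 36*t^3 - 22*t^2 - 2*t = -36*t^3 - 34*t^2 + 10*t + 8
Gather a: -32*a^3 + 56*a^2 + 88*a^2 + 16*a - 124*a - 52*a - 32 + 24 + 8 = -32*a^3 + 144*a^2 - 160*a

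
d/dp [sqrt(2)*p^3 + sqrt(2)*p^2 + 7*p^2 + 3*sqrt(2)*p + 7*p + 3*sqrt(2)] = 3*sqrt(2)*p^2 + 2*sqrt(2)*p + 14*p + 3*sqrt(2) + 7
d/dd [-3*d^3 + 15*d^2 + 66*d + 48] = -9*d^2 + 30*d + 66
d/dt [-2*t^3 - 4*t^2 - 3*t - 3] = -6*t^2 - 8*t - 3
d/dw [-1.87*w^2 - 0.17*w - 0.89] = -3.74*w - 0.17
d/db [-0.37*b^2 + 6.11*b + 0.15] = 6.11 - 0.74*b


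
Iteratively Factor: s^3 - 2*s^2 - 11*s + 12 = (s - 4)*(s^2 + 2*s - 3) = (s - 4)*(s - 1)*(s + 3)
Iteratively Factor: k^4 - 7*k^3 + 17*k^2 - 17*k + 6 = (k - 1)*(k^3 - 6*k^2 + 11*k - 6) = (k - 2)*(k - 1)*(k^2 - 4*k + 3) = (k - 3)*(k - 2)*(k - 1)*(k - 1)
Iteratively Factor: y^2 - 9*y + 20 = (y - 5)*(y - 4)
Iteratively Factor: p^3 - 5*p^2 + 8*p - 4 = (p - 1)*(p^2 - 4*p + 4) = (p - 2)*(p - 1)*(p - 2)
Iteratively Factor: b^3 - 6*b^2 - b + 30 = (b + 2)*(b^2 - 8*b + 15) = (b - 3)*(b + 2)*(b - 5)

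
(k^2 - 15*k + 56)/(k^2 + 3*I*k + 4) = (k^2 - 15*k + 56)/(k^2 + 3*I*k + 4)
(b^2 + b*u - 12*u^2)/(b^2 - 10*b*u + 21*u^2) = (-b - 4*u)/(-b + 7*u)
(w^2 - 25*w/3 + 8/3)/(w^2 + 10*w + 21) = (3*w^2 - 25*w + 8)/(3*(w^2 + 10*w + 21))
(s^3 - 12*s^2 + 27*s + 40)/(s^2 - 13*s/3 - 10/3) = 3*(s^2 - 7*s - 8)/(3*s + 2)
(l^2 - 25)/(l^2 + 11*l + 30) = (l - 5)/(l + 6)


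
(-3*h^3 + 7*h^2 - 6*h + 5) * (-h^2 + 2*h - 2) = 3*h^5 - 13*h^4 + 26*h^3 - 31*h^2 + 22*h - 10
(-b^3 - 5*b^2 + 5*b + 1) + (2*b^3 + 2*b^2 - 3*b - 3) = b^3 - 3*b^2 + 2*b - 2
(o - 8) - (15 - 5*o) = 6*o - 23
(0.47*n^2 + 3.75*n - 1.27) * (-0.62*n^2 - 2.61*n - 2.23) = -0.2914*n^4 - 3.5517*n^3 - 10.0482*n^2 - 5.0478*n + 2.8321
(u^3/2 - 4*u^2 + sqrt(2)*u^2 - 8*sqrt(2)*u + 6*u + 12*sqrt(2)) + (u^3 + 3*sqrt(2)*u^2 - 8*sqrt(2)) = 3*u^3/2 - 4*u^2 + 4*sqrt(2)*u^2 - 8*sqrt(2)*u + 6*u + 4*sqrt(2)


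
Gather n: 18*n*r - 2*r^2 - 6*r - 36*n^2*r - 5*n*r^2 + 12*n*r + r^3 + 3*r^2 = -36*n^2*r + n*(-5*r^2 + 30*r) + r^3 + r^2 - 6*r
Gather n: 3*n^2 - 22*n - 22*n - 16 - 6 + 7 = 3*n^2 - 44*n - 15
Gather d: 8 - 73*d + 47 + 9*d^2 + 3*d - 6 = 9*d^2 - 70*d + 49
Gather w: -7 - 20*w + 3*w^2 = 3*w^2 - 20*w - 7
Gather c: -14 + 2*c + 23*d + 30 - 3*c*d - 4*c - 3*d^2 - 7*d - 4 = c*(-3*d - 2) - 3*d^2 + 16*d + 12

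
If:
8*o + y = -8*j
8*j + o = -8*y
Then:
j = -9*y/8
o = y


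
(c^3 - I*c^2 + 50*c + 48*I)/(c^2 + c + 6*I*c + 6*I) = (c^2 - 7*I*c + 8)/(c + 1)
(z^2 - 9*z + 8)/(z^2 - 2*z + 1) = (z - 8)/(z - 1)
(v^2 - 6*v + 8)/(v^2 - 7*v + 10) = (v - 4)/(v - 5)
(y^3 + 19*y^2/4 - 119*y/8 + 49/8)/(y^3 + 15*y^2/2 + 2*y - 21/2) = (8*y^2 - 18*y + 7)/(4*(2*y^2 + y - 3))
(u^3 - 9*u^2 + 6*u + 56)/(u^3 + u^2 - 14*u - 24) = (u - 7)/(u + 3)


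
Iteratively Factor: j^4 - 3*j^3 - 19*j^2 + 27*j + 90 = (j - 5)*(j^3 + 2*j^2 - 9*j - 18) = (j - 5)*(j - 3)*(j^2 + 5*j + 6) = (j - 5)*(j - 3)*(j + 2)*(j + 3)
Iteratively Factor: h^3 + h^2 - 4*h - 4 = (h - 2)*(h^2 + 3*h + 2) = (h - 2)*(h + 1)*(h + 2)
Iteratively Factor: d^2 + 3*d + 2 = (d + 2)*(d + 1)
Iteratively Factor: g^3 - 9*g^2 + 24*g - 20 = (g - 5)*(g^2 - 4*g + 4) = (g - 5)*(g - 2)*(g - 2)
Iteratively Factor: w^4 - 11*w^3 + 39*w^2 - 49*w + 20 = (w - 4)*(w^3 - 7*w^2 + 11*w - 5) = (w - 5)*(w - 4)*(w^2 - 2*w + 1) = (w - 5)*(w - 4)*(w - 1)*(w - 1)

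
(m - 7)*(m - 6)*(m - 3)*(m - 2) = m^4 - 18*m^3 + 113*m^2 - 288*m + 252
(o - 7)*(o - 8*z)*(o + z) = o^3 - 7*o^2*z - 7*o^2 - 8*o*z^2 + 49*o*z + 56*z^2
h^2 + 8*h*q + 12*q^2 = (h + 2*q)*(h + 6*q)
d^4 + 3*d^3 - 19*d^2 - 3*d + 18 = (d - 3)*(d - 1)*(d + 1)*(d + 6)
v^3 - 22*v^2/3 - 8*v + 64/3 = (v - 8)*(v - 4/3)*(v + 2)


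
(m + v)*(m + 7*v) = m^2 + 8*m*v + 7*v^2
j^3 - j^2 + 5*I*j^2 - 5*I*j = j*(j - 1)*(j + 5*I)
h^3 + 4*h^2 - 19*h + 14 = (h - 2)*(h - 1)*(h + 7)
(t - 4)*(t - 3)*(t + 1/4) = t^3 - 27*t^2/4 + 41*t/4 + 3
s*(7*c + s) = 7*c*s + s^2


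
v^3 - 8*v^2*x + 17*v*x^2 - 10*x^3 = (v - 5*x)*(v - 2*x)*(v - x)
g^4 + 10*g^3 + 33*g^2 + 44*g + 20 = (g + 1)*(g + 2)^2*(g + 5)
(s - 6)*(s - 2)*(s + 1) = s^3 - 7*s^2 + 4*s + 12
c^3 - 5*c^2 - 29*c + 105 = (c - 7)*(c - 3)*(c + 5)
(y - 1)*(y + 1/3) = y^2 - 2*y/3 - 1/3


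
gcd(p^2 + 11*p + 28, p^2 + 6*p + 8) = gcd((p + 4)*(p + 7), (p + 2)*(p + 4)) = p + 4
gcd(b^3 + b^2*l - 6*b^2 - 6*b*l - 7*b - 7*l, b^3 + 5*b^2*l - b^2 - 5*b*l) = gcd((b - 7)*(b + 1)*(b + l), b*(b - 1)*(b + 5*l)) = 1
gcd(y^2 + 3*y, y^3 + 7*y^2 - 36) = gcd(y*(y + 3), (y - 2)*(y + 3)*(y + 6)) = y + 3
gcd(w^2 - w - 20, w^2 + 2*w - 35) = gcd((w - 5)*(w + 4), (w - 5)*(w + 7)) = w - 5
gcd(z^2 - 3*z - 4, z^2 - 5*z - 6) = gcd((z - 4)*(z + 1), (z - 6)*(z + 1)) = z + 1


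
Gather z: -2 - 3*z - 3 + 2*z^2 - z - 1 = 2*z^2 - 4*z - 6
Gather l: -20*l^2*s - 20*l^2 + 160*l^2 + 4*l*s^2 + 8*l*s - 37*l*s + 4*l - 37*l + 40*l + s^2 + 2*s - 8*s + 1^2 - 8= l^2*(140 - 20*s) + l*(4*s^2 - 29*s + 7) + s^2 - 6*s - 7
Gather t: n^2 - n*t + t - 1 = n^2 + t*(1 - n) - 1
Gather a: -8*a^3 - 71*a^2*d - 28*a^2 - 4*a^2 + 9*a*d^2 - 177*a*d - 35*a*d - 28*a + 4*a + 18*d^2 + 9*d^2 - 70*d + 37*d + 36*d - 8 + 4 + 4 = -8*a^3 + a^2*(-71*d - 32) + a*(9*d^2 - 212*d - 24) + 27*d^2 + 3*d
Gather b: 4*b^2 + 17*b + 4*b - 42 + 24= 4*b^2 + 21*b - 18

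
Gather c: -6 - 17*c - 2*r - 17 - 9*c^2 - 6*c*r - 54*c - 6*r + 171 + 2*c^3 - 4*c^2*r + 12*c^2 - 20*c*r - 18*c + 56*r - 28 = 2*c^3 + c^2*(3 - 4*r) + c*(-26*r - 89) + 48*r + 120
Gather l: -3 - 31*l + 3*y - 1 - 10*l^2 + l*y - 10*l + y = -10*l^2 + l*(y - 41) + 4*y - 4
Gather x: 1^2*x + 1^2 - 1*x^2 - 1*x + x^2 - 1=0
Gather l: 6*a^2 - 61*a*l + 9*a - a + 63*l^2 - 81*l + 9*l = 6*a^2 + 8*a + 63*l^2 + l*(-61*a - 72)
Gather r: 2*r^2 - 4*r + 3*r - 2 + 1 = 2*r^2 - r - 1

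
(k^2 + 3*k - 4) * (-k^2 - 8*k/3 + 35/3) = -k^4 - 17*k^3/3 + 23*k^2/3 + 137*k/3 - 140/3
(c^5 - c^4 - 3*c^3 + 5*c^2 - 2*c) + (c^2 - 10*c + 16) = c^5 - c^4 - 3*c^3 + 6*c^2 - 12*c + 16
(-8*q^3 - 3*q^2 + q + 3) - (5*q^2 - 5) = -8*q^3 - 8*q^2 + q + 8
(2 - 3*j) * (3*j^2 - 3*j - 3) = -9*j^3 + 15*j^2 + 3*j - 6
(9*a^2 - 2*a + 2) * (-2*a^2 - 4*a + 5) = -18*a^4 - 32*a^3 + 49*a^2 - 18*a + 10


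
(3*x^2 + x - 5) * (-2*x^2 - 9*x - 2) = -6*x^4 - 29*x^3 - 5*x^2 + 43*x + 10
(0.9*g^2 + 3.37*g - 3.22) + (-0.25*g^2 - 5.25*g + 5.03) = 0.65*g^2 - 1.88*g + 1.81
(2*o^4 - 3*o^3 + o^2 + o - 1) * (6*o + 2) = 12*o^5 - 14*o^4 + 8*o^2 - 4*o - 2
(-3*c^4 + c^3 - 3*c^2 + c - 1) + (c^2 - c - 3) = -3*c^4 + c^3 - 2*c^2 - 4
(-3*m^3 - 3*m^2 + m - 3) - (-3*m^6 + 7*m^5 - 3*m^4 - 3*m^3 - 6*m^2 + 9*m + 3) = 3*m^6 - 7*m^5 + 3*m^4 + 3*m^2 - 8*m - 6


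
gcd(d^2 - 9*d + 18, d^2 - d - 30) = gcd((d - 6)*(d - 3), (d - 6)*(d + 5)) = d - 6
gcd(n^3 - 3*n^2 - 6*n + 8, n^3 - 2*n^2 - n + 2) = n - 1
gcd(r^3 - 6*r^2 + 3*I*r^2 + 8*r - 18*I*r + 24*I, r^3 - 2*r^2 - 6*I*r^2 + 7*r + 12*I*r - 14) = r - 2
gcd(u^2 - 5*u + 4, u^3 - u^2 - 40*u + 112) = u - 4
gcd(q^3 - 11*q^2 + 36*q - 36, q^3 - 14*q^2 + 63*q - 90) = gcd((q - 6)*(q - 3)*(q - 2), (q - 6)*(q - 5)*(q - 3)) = q^2 - 9*q + 18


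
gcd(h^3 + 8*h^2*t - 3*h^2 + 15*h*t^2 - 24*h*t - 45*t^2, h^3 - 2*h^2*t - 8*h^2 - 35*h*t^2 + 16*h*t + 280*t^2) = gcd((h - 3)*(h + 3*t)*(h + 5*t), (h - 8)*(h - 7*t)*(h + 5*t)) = h + 5*t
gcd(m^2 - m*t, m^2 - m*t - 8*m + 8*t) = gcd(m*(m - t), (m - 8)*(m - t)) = -m + t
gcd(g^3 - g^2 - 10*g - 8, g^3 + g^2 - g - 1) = g + 1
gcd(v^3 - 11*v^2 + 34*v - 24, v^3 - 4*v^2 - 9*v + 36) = v - 4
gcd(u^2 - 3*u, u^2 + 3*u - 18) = u - 3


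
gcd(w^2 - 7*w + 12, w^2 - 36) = 1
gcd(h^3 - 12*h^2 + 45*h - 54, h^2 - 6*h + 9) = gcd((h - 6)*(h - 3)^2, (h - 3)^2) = h^2 - 6*h + 9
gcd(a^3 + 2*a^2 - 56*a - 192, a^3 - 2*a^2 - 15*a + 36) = a + 4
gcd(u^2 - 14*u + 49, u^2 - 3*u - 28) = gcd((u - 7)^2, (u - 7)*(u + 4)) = u - 7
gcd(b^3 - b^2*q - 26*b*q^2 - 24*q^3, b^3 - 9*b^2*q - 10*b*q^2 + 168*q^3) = -b^2 + 2*b*q + 24*q^2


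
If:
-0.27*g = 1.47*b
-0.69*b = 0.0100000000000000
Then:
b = -0.01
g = 0.08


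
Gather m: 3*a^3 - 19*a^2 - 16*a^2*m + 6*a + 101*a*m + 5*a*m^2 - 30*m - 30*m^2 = 3*a^3 - 19*a^2 + 6*a + m^2*(5*a - 30) + m*(-16*a^2 + 101*a - 30)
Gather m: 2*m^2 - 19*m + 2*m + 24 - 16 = 2*m^2 - 17*m + 8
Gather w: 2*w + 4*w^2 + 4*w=4*w^2 + 6*w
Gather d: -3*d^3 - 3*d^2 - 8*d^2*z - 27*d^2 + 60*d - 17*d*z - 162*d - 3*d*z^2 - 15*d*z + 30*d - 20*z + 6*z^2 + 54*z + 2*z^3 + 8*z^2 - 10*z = -3*d^3 + d^2*(-8*z - 30) + d*(-3*z^2 - 32*z - 72) + 2*z^3 + 14*z^2 + 24*z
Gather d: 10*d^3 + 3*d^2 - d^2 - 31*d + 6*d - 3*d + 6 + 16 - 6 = 10*d^3 + 2*d^2 - 28*d + 16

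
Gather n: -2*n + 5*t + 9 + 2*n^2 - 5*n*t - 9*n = 2*n^2 + n*(-5*t - 11) + 5*t + 9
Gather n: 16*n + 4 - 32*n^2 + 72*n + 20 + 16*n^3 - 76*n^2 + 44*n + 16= 16*n^3 - 108*n^2 + 132*n + 40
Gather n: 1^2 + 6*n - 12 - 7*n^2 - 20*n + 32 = -7*n^2 - 14*n + 21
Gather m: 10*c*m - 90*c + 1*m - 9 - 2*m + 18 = -90*c + m*(10*c - 1) + 9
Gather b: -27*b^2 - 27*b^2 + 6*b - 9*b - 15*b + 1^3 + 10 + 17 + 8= -54*b^2 - 18*b + 36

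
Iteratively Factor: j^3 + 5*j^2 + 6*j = (j + 3)*(j^2 + 2*j) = j*(j + 3)*(j + 2)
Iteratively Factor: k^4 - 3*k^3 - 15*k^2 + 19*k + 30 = (k + 3)*(k^3 - 6*k^2 + 3*k + 10) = (k - 5)*(k + 3)*(k^2 - k - 2) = (k - 5)*(k + 1)*(k + 3)*(k - 2)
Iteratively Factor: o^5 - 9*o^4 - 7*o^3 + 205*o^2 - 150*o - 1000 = (o - 5)*(o^4 - 4*o^3 - 27*o^2 + 70*o + 200) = (o - 5)^2*(o^3 + o^2 - 22*o - 40) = (o - 5)^3*(o^2 + 6*o + 8) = (o - 5)^3*(o + 4)*(o + 2)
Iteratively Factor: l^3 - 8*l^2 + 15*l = (l - 5)*(l^2 - 3*l) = (l - 5)*(l - 3)*(l)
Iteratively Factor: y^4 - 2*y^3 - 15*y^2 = (y)*(y^3 - 2*y^2 - 15*y) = y*(y - 5)*(y^2 + 3*y) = y^2*(y - 5)*(y + 3)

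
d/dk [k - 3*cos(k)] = 3*sin(k) + 1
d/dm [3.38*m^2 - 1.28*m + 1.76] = 6.76*m - 1.28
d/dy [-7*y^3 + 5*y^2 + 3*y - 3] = -21*y^2 + 10*y + 3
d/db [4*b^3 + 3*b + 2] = 12*b^2 + 3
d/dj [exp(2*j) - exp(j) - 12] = (2*exp(j) - 1)*exp(j)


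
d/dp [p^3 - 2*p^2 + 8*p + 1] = 3*p^2 - 4*p + 8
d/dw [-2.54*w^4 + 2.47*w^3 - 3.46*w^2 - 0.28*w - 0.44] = -10.16*w^3 + 7.41*w^2 - 6.92*w - 0.28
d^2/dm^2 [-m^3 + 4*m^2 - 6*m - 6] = 8 - 6*m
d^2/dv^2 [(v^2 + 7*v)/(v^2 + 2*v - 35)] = 10/(v^3 - 15*v^2 + 75*v - 125)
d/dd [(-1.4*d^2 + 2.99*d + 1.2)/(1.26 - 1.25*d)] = (1.75*d^2 - 3.528*d + 5.2674)/(1.5625*d^2 - 3.15*d + 1.5876)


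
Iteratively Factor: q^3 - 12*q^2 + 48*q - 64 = (q - 4)*(q^2 - 8*q + 16) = (q - 4)^2*(q - 4)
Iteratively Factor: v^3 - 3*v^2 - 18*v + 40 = (v - 2)*(v^2 - v - 20) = (v - 5)*(v - 2)*(v + 4)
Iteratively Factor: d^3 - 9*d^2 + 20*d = (d - 5)*(d^2 - 4*d) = (d - 5)*(d - 4)*(d)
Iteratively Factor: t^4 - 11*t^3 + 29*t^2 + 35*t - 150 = (t - 3)*(t^3 - 8*t^2 + 5*t + 50) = (t - 5)*(t - 3)*(t^2 - 3*t - 10) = (t - 5)*(t - 3)*(t + 2)*(t - 5)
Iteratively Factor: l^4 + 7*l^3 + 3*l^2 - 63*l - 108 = (l + 4)*(l^3 + 3*l^2 - 9*l - 27) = (l + 3)*(l + 4)*(l^2 - 9) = (l - 3)*(l + 3)*(l + 4)*(l + 3)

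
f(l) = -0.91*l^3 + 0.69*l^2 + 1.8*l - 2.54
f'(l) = -2.73*l^2 + 1.38*l + 1.8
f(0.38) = -1.81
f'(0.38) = 1.93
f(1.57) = -1.53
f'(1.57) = -2.76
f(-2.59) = 13.24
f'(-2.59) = -20.09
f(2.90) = -13.71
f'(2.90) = -17.16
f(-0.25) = -2.93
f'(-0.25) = 1.28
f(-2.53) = 12.06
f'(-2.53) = -19.17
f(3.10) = -17.44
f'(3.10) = -20.16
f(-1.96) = 3.43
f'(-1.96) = -11.39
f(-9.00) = 700.54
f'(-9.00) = -231.75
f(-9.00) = 700.54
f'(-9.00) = -231.75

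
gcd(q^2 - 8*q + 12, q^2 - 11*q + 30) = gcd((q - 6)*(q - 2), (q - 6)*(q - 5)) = q - 6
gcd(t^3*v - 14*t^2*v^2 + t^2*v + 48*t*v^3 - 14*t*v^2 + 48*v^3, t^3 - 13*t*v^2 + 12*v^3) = 1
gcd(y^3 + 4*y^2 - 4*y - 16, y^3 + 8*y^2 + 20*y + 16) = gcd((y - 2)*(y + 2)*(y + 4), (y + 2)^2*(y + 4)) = y^2 + 6*y + 8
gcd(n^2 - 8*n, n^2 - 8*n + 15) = 1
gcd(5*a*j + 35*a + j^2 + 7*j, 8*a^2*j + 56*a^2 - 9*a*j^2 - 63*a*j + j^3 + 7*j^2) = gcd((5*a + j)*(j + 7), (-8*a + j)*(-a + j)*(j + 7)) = j + 7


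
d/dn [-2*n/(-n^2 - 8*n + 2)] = 2*(n^2 - 2*n*(n + 4) + 8*n - 2)/(n^2 + 8*n - 2)^2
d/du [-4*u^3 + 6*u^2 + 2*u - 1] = -12*u^2 + 12*u + 2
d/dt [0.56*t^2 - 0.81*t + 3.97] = 1.12*t - 0.81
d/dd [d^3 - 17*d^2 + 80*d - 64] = 3*d^2 - 34*d + 80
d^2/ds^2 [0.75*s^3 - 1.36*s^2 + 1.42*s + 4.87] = 4.5*s - 2.72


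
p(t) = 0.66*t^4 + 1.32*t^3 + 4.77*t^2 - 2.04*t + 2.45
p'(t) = 2.64*t^3 + 3.96*t^2 + 9.54*t - 2.04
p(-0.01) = 2.47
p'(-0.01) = -2.14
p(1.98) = 37.50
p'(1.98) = 52.87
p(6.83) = 2067.84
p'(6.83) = 1088.98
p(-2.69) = 51.32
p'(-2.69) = -50.44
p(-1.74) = 19.54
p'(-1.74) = -20.56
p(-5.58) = 572.87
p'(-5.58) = -390.65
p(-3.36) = 97.20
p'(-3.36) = -89.53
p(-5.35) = 488.46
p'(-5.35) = -344.00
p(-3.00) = 69.32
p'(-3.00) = -66.30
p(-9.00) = 3775.16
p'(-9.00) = -1691.70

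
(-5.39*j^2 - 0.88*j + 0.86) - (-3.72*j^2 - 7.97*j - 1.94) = -1.67*j^2 + 7.09*j + 2.8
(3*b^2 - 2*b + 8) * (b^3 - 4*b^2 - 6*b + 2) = 3*b^5 - 14*b^4 - 2*b^3 - 14*b^2 - 52*b + 16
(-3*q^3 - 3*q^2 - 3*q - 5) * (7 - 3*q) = 9*q^4 - 12*q^3 - 12*q^2 - 6*q - 35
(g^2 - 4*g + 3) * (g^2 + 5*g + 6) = g^4 + g^3 - 11*g^2 - 9*g + 18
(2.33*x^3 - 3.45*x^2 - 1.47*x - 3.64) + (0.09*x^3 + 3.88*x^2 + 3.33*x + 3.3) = 2.42*x^3 + 0.43*x^2 + 1.86*x - 0.34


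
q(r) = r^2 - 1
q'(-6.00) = -12.00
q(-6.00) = 35.00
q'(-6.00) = -12.00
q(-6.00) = 35.00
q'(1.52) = 3.04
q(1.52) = 1.31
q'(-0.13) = -0.26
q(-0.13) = -0.98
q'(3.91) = 7.82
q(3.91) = 14.29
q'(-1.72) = -3.44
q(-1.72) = 1.96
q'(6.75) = 13.50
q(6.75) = 44.56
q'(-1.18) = -2.36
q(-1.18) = 0.39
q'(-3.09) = -6.18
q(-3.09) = 8.55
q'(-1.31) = -2.62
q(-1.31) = 0.72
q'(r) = 2*r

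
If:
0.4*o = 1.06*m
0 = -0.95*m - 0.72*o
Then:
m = 0.00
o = 0.00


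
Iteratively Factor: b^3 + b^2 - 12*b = (b)*(b^2 + b - 12) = b*(b + 4)*(b - 3)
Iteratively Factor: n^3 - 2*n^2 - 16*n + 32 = (n - 4)*(n^2 + 2*n - 8) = (n - 4)*(n - 2)*(n + 4)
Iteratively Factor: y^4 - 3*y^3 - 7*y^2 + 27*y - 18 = (y - 1)*(y^3 - 2*y^2 - 9*y + 18) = (y - 2)*(y - 1)*(y^2 - 9) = (y - 2)*(y - 1)*(y + 3)*(y - 3)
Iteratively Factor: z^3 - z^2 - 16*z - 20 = (z + 2)*(z^2 - 3*z - 10) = (z - 5)*(z + 2)*(z + 2)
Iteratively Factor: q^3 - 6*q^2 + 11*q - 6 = (q - 1)*(q^2 - 5*q + 6) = (q - 3)*(q - 1)*(q - 2)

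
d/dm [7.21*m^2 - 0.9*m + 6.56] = 14.42*m - 0.9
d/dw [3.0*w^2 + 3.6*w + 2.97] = 6.0*w + 3.6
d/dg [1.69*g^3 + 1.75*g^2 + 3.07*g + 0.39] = 5.07*g^2 + 3.5*g + 3.07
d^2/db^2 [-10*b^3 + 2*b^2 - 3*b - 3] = 4 - 60*b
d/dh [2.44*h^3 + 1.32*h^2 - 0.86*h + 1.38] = 7.32*h^2 + 2.64*h - 0.86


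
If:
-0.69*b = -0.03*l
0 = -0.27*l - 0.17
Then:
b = -0.03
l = -0.63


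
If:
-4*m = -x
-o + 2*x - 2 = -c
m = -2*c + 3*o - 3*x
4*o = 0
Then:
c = -26/3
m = 4/3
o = 0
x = 16/3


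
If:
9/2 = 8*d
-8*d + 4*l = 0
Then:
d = 9/16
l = 9/8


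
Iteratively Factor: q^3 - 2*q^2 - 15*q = (q + 3)*(q^2 - 5*q) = (q - 5)*(q + 3)*(q)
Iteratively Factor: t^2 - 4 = (t + 2)*(t - 2)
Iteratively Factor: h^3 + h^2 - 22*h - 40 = (h + 2)*(h^2 - h - 20) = (h - 5)*(h + 2)*(h + 4)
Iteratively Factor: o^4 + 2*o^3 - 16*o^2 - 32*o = (o + 2)*(o^3 - 16*o) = o*(o + 2)*(o^2 - 16) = o*(o + 2)*(o + 4)*(o - 4)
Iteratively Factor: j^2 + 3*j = (j + 3)*(j)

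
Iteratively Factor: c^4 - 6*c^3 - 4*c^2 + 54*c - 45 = (c - 3)*(c^3 - 3*c^2 - 13*c + 15) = (c - 3)*(c + 3)*(c^2 - 6*c + 5) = (c - 3)*(c - 1)*(c + 3)*(c - 5)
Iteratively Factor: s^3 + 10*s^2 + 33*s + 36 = (s + 3)*(s^2 + 7*s + 12) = (s + 3)*(s + 4)*(s + 3)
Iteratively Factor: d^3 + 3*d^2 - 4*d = (d)*(d^2 + 3*d - 4) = d*(d + 4)*(d - 1)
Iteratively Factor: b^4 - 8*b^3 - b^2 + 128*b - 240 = (b - 5)*(b^3 - 3*b^2 - 16*b + 48) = (b - 5)*(b - 4)*(b^2 + b - 12) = (b - 5)*(b - 4)*(b - 3)*(b + 4)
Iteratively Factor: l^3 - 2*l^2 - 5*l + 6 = (l + 2)*(l^2 - 4*l + 3) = (l - 3)*(l + 2)*(l - 1)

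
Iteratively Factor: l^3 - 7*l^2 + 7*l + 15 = (l + 1)*(l^2 - 8*l + 15) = (l - 5)*(l + 1)*(l - 3)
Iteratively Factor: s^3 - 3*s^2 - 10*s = (s + 2)*(s^2 - 5*s) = (s - 5)*(s + 2)*(s)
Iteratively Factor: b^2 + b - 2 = (b - 1)*(b + 2)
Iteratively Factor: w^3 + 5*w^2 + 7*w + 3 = (w + 1)*(w^2 + 4*w + 3) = (w + 1)^2*(w + 3)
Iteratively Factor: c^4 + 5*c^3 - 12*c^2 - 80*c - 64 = (c - 4)*(c^3 + 9*c^2 + 24*c + 16) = (c - 4)*(c + 1)*(c^2 + 8*c + 16) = (c - 4)*(c + 1)*(c + 4)*(c + 4)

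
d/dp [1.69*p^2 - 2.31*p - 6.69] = 3.38*p - 2.31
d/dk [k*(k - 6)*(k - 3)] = 3*k^2 - 18*k + 18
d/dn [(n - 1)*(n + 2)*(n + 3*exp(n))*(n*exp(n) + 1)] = (n - 1)*(n + 1)*(n + 2)*(n + 3*exp(n))*exp(n) + (n - 1)*(n + 2)*(n*exp(n) + 1)*(3*exp(n) + 1) + (n - 1)*(n + 3*exp(n))*(n*exp(n) + 1) + (n + 2)*(n + 3*exp(n))*(n*exp(n) + 1)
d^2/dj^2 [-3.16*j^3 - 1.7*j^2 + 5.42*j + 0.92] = -18.96*j - 3.4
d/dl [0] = 0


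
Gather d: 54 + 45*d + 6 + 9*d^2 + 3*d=9*d^2 + 48*d + 60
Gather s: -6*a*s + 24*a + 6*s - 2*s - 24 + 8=24*a + s*(4 - 6*a) - 16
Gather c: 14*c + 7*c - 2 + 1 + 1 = 21*c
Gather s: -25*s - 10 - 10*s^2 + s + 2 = -10*s^2 - 24*s - 8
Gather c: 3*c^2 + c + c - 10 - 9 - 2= 3*c^2 + 2*c - 21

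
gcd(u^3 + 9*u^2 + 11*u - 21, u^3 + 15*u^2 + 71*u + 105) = u^2 + 10*u + 21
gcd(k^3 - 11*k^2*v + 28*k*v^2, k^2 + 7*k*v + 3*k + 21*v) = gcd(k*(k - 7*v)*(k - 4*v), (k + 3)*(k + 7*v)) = 1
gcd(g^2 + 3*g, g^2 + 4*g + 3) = g + 3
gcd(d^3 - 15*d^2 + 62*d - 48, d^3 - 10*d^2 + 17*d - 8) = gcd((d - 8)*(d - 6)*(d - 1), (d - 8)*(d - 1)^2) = d^2 - 9*d + 8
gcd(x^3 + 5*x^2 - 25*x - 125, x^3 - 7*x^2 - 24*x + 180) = x + 5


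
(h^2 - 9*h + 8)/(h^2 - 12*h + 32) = (h - 1)/(h - 4)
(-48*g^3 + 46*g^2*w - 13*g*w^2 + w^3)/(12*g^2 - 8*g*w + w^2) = (24*g^2 - 11*g*w + w^2)/(-6*g + w)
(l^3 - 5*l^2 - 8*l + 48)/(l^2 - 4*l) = l - 1 - 12/l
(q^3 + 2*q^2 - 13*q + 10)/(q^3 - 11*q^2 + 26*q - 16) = (q + 5)/(q - 8)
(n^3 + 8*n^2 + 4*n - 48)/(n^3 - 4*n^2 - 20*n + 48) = (n + 6)/(n - 6)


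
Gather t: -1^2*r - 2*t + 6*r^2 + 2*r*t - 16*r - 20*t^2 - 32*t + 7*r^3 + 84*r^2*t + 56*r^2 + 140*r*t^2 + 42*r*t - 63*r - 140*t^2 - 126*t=7*r^3 + 62*r^2 - 80*r + t^2*(140*r - 160) + t*(84*r^2 + 44*r - 160)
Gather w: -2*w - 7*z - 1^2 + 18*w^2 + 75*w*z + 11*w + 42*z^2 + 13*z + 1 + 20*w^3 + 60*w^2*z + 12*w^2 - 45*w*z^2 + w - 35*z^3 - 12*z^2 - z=20*w^3 + w^2*(60*z + 30) + w*(-45*z^2 + 75*z + 10) - 35*z^3 + 30*z^2 + 5*z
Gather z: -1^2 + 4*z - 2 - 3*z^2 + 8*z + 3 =-3*z^2 + 12*z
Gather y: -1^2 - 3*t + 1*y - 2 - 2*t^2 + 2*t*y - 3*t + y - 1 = -2*t^2 - 6*t + y*(2*t + 2) - 4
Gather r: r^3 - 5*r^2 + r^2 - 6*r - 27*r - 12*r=r^3 - 4*r^2 - 45*r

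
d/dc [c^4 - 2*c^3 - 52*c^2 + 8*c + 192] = 4*c^3 - 6*c^2 - 104*c + 8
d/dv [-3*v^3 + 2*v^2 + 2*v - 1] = -9*v^2 + 4*v + 2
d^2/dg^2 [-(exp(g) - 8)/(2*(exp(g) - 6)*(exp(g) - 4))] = (-exp(4*g) + 22*exp(3*g) - 96*exp(2*g) - 208*exp(g) + 1344)*exp(g)/(2*(exp(6*g) - 30*exp(5*g) + 372*exp(4*g) - 2440*exp(3*g) + 8928*exp(2*g) - 17280*exp(g) + 13824))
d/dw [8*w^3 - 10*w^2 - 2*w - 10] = 24*w^2 - 20*w - 2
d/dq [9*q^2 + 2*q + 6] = 18*q + 2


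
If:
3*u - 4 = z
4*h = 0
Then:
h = 0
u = z/3 + 4/3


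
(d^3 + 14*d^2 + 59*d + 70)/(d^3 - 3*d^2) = (d^3 + 14*d^2 + 59*d + 70)/(d^2*(d - 3))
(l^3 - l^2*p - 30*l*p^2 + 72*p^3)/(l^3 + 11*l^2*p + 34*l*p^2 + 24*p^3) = (l^2 - 7*l*p + 12*p^2)/(l^2 + 5*l*p + 4*p^2)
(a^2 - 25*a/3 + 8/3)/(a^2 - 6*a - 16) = (a - 1/3)/(a + 2)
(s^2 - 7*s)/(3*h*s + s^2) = (s - 7)/(3*h + s)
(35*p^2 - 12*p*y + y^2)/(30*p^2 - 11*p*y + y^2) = (-7*p + y)/(-6*p + y)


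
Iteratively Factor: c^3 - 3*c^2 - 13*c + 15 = (c - 5)*(c^2 + 2*c - 3) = (c - 5)*(c + 3)*(c - 1)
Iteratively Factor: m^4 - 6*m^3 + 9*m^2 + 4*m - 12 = (m - 2)*(m^3 - 4*m^2 + m + 6) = (m - 2)*(m + 1)*(m^2 - 5*m + 6) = (m - 3)*(m - 2)*(m + 1)*(m - 2)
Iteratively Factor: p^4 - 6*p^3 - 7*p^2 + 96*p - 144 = (p - 3)*(p^3 - 3*p^2 - 16*p + 48) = (p - 3)^2*(p^2 - 16) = (p - 4)*(p - 3)^2*(p + 4)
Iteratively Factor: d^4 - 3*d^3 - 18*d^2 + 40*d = (d)*(d^3 - 3*d^2 - 18*d + 40) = d*(d - 5)*(d^2 + 2*d - 8) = d*(d - 5)*(d + 4)*(d - 2)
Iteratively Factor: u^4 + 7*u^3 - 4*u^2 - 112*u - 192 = (u + 4)*(u^3 + 3*u^2 - 16*u - 48) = (u + 4)^2*(u^2 - u - 12) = (u - 4)*(u + 4)^2*(u + 3)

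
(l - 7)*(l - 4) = l^2 - 11*l + 28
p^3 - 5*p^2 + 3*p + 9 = (p - 3)^2*(p + 1)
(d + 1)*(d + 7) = d^2 + 8*d + 7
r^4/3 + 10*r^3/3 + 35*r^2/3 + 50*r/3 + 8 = (r/3 + 1/3)*(r + 2)*(r + 3)*(r + 4)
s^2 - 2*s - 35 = (s - 7)*(s + 5)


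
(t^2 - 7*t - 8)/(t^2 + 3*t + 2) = (t - 8)/(t + 2)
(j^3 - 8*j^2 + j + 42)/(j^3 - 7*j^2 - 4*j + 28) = (j - 3)/(j - 2)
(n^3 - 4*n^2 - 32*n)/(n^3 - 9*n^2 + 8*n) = (n + 4)/(n - 1)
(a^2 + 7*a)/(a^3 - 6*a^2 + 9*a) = (a + 7)/(a^2 - 6*a + 9)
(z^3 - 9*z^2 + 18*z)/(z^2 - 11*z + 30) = z*(z - 3)/(z - 5)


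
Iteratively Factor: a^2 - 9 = (a + 3)*(a - 3)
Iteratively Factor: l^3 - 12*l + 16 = (l + 4)*(l^2 - 4*l + 4) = (l - 2)*(l + 4)*(l - 2)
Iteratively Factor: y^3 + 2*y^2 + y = (y)*(y^2 + 2*y + 1) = y*(y + 1)*(y + 1)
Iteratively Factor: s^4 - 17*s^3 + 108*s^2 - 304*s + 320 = (s - 4)*(s^3 - 13*s^2 + 56*s - 80) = (s - 4)^2*(s^2 - 9*s + 20) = (s - 4)^3*(s - 5)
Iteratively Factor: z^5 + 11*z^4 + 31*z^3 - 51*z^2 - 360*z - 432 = (z + 3)*(z^4 + 8*z^3 + 7*z^2 - 72*z - 144) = (z + 3)*(z + 4)*(z^3 + 4*z^2 - 9*z - 36) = (z + 3)^2*(z + 4)*(z^2 + z - 12) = (z + 3)^2*(z + 4)^2*(z - 3)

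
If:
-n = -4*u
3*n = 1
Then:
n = 1/3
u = 1/12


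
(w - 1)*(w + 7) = w^2 + 6*w - 7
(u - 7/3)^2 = u^2 - 14*u/3 + 49/9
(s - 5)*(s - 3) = s^2 - 8*s + 15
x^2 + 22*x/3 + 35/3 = (x + 7/3)*(x + 5)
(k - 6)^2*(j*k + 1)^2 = j^2*k^4 - 12*j^2*k^3 + 36*j^2*k^2 + 2*j*k^3 - 24*j*k^2 + 72*j*k + k^2 - 12*k + 36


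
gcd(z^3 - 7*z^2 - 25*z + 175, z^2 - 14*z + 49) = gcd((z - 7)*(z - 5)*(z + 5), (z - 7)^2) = z - 7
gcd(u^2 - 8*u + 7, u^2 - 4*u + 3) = u - 1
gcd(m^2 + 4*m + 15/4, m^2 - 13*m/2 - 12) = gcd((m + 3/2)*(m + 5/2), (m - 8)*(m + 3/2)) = m + 3/2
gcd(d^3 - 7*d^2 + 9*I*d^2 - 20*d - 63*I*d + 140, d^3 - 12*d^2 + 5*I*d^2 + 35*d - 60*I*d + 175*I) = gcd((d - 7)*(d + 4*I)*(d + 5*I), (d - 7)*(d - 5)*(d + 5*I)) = d^2 + d*(-7 + 5*I) - 35*I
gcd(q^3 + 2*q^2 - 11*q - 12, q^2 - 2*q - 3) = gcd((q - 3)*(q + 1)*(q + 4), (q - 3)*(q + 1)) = q^2 - 2*q - 3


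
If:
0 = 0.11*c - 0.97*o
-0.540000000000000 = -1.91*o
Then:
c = 2.49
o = 0.28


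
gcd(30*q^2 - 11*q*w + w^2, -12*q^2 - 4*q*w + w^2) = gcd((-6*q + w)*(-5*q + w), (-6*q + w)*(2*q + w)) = 6*q - w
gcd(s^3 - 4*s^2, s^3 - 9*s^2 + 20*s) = s^2 - 4*s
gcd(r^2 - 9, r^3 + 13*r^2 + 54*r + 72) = r + 3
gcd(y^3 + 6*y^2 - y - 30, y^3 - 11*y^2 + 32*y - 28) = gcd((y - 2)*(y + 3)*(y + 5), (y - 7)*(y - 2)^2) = y - 2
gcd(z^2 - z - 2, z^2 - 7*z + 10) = z - 2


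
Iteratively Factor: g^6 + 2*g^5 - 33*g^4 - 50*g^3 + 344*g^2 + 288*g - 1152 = (g + 4)*(g^5 - 2*g^4 - 25*g^3 + 50*g^2 + 144*g - 288) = (g + 4)^2*(g^4 - 6*g^3 - g^2 + 54*g - 72) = (g - 2)*(g + 4)^2*(g^3 - 4*g^2 - 9*g + 36) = (g - 3)*(g - 2)*(g + 4)^2*(g^2 - g - 12) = (g - 4)*(g - 3)*(g - 2)*(g + 4)^2*(g + 3)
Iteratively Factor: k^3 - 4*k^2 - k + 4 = (k - 4)*(k^2 - 1) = (k - 4)*(k + 1)*(k - 1)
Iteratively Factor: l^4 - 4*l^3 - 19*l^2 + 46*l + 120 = (l - 5)*(l^3 + l^2 - 14*l - 24) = (l - 5)*(l + 3)*(l^2 - 2*l - 8) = (l - 5)*(l - 4)*(l + 3)*(l + 2)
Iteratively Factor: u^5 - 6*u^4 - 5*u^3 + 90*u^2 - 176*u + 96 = (u + 4)*(u^4 - 10*u^3 + 35*u^2 - 50*u + 24) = (u - 1)*(u + 4)*(u^3 - 9*u^2 + 26*u - 24) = (u - 2)*(u - 1)*(u + 4)*(u^2 - 7*u + 12) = (u - 4)*(u - 2)*(u - 1)*(u + 4)*(u - 3)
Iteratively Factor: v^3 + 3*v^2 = (v)*(v^2 + 3*v) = v*(v + 3)*(v)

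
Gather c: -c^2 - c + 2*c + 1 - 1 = -c^2 + c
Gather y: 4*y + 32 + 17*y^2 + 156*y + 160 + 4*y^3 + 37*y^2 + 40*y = 4*y^3 + 54*y^2 + 200*y + 192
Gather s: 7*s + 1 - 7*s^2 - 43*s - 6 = -7*s^2 - 36*s - 5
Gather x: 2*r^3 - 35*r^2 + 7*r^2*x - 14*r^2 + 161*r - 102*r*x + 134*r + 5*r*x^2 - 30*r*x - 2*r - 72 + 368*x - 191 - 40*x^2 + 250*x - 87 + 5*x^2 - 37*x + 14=2*r^3 - 49*r^2 + 293*r + x^2*(5*r - 35) + x*(7*r^2 - 132*r + 581) - 336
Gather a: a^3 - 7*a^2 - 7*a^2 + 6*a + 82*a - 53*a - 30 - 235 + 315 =a^3 - 14*a^2 + 35*a + 50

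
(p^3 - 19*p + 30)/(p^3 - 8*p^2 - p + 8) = (p^3 - 19*p + 30)/(p^3 - 8*p^2 - p + 8)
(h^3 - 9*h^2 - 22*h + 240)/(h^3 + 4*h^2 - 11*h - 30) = (h^2 - 14*h + 48)/(h^2 - h - 6)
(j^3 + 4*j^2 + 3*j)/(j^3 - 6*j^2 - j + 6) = j*(j + 3)/(j^2 - 7*j + 6)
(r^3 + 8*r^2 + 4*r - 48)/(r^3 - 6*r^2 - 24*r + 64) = (r + 6)/(r - 8)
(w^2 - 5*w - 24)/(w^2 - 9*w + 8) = (w + 3)/(w - 1)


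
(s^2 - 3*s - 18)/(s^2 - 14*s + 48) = (s + 3)/(s - 8)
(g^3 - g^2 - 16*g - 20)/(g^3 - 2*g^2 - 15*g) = (g^2 + 4*g + 4)/(g*(g + 3))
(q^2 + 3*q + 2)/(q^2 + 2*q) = (q + 1)/q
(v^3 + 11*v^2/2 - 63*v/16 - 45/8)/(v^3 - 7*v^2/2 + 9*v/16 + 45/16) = (v + 6)/(v - 3)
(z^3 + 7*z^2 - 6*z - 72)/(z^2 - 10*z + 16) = (z^3 + 7*z^2 - 6*z - 72)/(z^2 - 10*z + 16)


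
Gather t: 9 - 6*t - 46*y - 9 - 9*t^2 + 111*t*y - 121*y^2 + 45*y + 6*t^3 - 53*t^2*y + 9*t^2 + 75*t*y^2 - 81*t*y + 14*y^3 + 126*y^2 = 6*t^3 - 53*t^2*y + t*(75*y^2 + 30*y - 6) + 14*y^3 + 5*y^2 - y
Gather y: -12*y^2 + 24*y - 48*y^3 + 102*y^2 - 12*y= -48*y^3 + 90*y^2 + 12*y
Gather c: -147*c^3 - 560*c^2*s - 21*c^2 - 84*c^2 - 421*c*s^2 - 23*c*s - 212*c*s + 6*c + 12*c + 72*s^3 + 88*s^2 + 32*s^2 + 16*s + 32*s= -147*c^3 + c^2*(-560*s - 105) + c*(-421*s^2 - 235*s + 18) + 72*s^3 + 120*s^2 + 48*s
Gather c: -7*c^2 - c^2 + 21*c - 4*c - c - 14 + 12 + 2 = -8*c^2 + 16*c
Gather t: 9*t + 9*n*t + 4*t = t*(9*n + 13)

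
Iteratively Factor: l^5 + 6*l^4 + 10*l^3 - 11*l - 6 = (l + 1)*(l^4 + 5*l^3 + 5*l^2 - 5*l - 6) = (l + 1)^2*(l^3 + 4*l^2 + l - 6) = (l + 1)^2*(l + 3)*(l^2 + l - 2) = (l + 1)^2*(l + 2)*(l + 3)*(l - 1)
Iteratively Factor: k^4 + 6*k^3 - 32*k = (k + 4)*(k^3 + 2*k^2 - 8*k) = k*(k + 4)*(k^2 + 2*k - 8) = k*(k + 4)^2*(k - 2)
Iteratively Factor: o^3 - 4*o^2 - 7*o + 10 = (o + 2)*(o^2 - 6*o + 5) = (o - 5)*(o + 2)*(o - 1)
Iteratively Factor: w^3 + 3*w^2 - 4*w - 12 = (w + 3)*(w^2 - 4) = (w + 2)*(w + 3)*(w - 2)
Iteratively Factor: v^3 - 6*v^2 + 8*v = (v - 2)*(v^2 - 4*v) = v*(v - 2)*(v - 4)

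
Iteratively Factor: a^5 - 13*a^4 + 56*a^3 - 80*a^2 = (a - 4)*(a^4 - 9*a^3 + 20*a^2) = a*(a - 4)*(a^3 - 9*a^2 + 20*a) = a*(a - 4)^2*(a^2 - 5*a) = a*(a - 5)*(a - 4)^2*(a)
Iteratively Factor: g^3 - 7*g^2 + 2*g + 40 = (g - 5)*(g^2 - 2*g - 8) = (g - 5)*(g + 2)*(g - 4)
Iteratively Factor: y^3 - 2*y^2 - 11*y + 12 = (y - 4)*(y^2 + 2*y - 3) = (y - 4)*(y - 1)*(y + 3)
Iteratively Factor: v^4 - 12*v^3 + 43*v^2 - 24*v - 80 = (v - 4)*(v^3 - 8*v^2 + 11*v + 20) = (v - 4)^2*(v^2 - 4*v - 5) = (v - 4)^2*(v + 1)*(v - 5)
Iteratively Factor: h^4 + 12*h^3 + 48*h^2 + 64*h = (h + 4)*(h^3 + 8*h^2 + 16*h) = (h + 4)^2*(h^2 + 4*h) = h*(h + 4)^2*(h + 4)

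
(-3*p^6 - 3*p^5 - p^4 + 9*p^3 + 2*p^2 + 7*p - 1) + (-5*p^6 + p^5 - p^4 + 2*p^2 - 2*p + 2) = -8*p^6 - 2*p^5 - 2*p^4 + 9*p^3 + 4*p^2 + 5*p + 1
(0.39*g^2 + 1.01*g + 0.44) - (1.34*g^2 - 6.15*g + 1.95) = -0.95*g^2 + 7.16*g - 1.51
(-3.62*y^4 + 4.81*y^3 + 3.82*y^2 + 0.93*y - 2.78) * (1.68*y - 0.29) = -6.0816*y^5 + 9.1306*y^4 + 5.0227*y^3 + 0.4546*y^2 - 4.9401*y + 0.8062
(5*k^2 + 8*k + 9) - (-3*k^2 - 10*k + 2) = 8*k^2 + 18*k + 7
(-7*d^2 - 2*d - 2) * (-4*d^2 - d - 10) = 28*d^4 + 15*d^3 + 80*d^2 + 22*d + 20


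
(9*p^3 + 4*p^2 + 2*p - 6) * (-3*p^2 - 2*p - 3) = -27*p^5 - 30*p^4 - 41*p^3 + 2*p^2 + 6*p + 18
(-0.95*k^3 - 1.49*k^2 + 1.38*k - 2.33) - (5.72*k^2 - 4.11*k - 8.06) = -0.95*k^3 - 7.21*k^2 + 5.49*k + 5.73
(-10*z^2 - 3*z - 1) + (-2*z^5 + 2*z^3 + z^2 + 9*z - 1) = -2*z^5 + 2*z^3 - 9*z^2 + 6*z - 2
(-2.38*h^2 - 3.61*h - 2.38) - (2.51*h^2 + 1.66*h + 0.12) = -4.89*h^2 - 5.27*h - 2.5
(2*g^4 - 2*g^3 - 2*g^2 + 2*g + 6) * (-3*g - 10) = -6*g^5 - 14*g^4 + 26*g^3 + 14*g^2 - 38*g - 60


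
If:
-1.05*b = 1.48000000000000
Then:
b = -1.41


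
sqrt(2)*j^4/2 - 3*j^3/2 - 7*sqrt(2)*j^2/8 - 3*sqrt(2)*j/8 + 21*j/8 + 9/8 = (j - 3/2)*(j + 1/2)*(j - 3*sqrt(2)/2)*(sqrt(2)*j/2 + sqrt(2)/2)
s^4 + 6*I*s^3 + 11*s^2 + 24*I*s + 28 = (s - 2*I)*(s - I)*(s + 2*I)*(s + 7*I)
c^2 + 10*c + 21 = (c + 3)*(c + 7)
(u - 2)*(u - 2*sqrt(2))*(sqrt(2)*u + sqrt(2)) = sqrt(2)*u^3 - 4*u^2 - sqrt(2)*u^2 - 2*sqrt(2)*u + 4*u + 8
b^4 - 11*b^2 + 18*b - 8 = (b - 2)*(b - 1)^2*(b + 4)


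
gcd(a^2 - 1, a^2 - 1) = a^2 - 1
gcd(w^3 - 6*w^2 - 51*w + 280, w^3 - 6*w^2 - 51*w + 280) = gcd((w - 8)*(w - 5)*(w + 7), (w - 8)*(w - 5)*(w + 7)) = w^3 - 6*w^2 - 51*w + 280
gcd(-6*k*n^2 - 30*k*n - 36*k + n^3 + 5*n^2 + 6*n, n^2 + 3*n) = n + 3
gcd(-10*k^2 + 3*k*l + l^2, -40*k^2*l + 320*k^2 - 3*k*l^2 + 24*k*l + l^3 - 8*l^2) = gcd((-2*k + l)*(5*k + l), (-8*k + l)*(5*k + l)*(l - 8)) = 5*k + l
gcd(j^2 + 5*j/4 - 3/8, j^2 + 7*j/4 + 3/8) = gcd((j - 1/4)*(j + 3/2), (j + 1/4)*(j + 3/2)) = j + 3/2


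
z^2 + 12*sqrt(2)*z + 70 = (z + 5*sqrt(2))*(z + 7*sqrt(2))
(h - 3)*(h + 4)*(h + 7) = h^3 + 8*h^2 - 5*h - 84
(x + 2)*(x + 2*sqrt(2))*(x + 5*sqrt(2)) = x^3 + 2*x^2 + 7*sqrt(2)*x^2 + 14*sqrt(2)*x + 20*x + 40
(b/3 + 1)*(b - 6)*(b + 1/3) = b^3/3 - 8*b^2/9 - 19*b/3 - 2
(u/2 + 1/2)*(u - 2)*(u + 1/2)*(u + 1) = u^4/2 + u^3/4 - 3*u^2/2 - 7*u/4 - 1/2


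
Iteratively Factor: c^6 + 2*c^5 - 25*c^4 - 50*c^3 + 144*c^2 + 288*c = (c)*(c^5 + 2*c^4 - 25*c^3 - 50*c^2 + 144*c + 288) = c*(c + 4)*(c^4 - 2*c^3 - 17*c^2 + 18*c + 72) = c*(c - 4)*(c + 4)*(c^3 + 2*c^2 - 9*c - 18) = c*(c - 4)*(c + 3)*(c + 4)*(c^2 - c - 6) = c*(c - 4)*(c - 3)*(c + 3)*(c + 4)*(c + 2)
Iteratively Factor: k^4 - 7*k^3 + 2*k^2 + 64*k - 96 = (k - 2)*(k^3 - 5*k^2 - 8*k + 48) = (k - 2)*(k + 3)*(k^2 - 8*k + 16) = (k - 4)*(k - 2)*(k + 3)*(k - 4)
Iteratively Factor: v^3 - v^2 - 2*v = (v)*(v^2 - v - 2) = v*(v - 2)*(v + 1)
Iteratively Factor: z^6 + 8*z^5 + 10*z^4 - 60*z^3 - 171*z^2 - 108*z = (z + 4)*(z^5 + 4*z^4 - 6*z^3 - 36*z^2 - 27*z) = (z + 3)*(z + 4)*(z^4 + z^3 - 9*z^2 - 9*z) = (z + 1)*(z + 3)*(z + 4)*(z^3 - 9*z) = (z + 1)*(z + 3)^2*(z + 4)*(z^2 - 3*z) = (z - 3)*(z + 1)*(z + 3)^2*(z + 4)*(z)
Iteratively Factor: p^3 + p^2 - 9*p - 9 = (p + 3)*(p^2 - 2*p - 3) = (p - 3)*(p + 3)*(p + 1)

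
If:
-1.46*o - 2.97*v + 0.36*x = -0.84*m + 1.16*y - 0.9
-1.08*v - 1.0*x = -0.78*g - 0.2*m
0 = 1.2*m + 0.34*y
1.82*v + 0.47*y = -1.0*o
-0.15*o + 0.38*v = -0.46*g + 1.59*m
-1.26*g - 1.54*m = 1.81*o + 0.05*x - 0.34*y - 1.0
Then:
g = -0.53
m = -0.80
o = 2.10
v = -1.88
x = 1.46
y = 2.83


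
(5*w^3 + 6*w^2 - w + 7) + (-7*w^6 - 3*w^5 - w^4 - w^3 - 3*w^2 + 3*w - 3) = -7*w^6 - 3*w^5 - w^4 + 4*w^3 + 3*w^2 + 2*w + 4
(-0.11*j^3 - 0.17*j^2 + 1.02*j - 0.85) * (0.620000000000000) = -0.0682*j^3 - 0.1054*j^2 + 0.6324*j - 0.527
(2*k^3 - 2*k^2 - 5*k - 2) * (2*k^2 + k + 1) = 4*k^5 - 2*k^4 - 10*k^3 - 11*k^2 - 7*k - 2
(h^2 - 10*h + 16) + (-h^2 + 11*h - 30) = h - 14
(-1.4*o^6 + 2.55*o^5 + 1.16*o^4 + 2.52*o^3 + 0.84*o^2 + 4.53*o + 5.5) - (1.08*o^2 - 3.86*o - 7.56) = -1.4*o^6 + 2.55*o^5 + 1.16*o^4 + 2.52*o^3 - 0.24*o^2 + 8.39*o + 13.06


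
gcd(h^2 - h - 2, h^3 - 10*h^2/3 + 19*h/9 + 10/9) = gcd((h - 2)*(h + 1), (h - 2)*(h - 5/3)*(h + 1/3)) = h - 2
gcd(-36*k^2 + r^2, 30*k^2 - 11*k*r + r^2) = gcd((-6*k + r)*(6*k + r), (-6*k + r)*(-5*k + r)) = -6*k + r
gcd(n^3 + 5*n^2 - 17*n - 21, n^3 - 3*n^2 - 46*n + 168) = n + 7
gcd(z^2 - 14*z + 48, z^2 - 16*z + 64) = z - 8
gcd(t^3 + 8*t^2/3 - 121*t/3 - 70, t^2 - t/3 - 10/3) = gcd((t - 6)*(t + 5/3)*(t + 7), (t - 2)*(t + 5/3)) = t + 5/3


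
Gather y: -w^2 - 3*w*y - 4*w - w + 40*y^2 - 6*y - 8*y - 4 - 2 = -w^2 - 5*w + 40*y^2 + y*(-3*w - 14) - 6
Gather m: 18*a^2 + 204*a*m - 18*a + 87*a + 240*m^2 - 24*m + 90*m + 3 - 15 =18*a^2 + 69*a + 240*m^2 + m*(204*a + 66) - 12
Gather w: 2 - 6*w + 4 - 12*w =6 - 18*w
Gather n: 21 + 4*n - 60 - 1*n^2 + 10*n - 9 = -n^2 + 14*n - 48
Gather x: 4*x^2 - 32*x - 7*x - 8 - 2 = 4*x^2 - 39*x - 10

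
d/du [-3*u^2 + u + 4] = 1 - 6*u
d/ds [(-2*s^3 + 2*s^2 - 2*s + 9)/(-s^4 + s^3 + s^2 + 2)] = (s*(-4*s^2 + 3*s + 2)*(2*s^3 - 2*s^2 + 2*s - 9) + 2*(-3*s^2 + 2*s - 1)*(-s^4 + s^3 + s^2 + 2))/(-s^4 + s^3 + s^2 + 2)^2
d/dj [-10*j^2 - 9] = -20*j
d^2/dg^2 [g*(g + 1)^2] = 6*g + 4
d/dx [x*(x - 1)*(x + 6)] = 3*x^2 + 10*x - 6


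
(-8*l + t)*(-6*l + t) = 48*l^2 - 14*l*t + t^2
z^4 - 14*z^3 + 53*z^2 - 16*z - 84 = (z - 7)*(z - 6)*(z - 2)*(z + 1)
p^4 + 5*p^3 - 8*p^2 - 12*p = p*(p - 2)*(p + 1)*(p + 6)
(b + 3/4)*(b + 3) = b^2 + 15*b/4 + 9/4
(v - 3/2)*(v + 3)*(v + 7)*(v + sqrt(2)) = v^4 + sqrt(2)*v^3 + 17*v^3/2 + 6*v^2 + 17*sqrt(2)*v^2/2 - 63*v/2 + 6*sqrt(2)*v - 63*sqrt(2)/2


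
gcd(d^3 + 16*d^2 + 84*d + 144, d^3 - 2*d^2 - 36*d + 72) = d + 6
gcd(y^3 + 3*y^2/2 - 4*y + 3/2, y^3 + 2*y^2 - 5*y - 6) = y + 3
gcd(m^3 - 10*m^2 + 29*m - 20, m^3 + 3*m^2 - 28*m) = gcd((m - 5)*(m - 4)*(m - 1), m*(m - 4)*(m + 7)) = m - 4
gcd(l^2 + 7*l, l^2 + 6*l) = l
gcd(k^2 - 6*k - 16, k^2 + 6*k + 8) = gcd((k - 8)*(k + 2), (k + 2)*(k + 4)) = k + 2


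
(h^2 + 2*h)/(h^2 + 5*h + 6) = h/(h + 3)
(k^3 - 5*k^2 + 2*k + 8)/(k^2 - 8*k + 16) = (k^2 - k - 2)/(k - 4)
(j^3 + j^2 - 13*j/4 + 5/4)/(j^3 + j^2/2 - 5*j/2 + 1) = (j + 5/2)/(j + 2)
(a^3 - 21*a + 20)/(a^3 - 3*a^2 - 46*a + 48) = (a^2 + a - 20)/(a^2 - 2*a - 48)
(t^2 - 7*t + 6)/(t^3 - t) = (t - 6)/(t*(t + 1))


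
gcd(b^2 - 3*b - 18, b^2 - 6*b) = b - 6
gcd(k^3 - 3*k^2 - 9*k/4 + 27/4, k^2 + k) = 1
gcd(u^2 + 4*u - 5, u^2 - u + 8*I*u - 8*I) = u - 1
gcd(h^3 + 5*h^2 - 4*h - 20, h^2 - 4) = h^2 - 4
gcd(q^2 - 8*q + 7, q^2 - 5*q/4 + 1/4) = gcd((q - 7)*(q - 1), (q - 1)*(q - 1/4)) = q - 1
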